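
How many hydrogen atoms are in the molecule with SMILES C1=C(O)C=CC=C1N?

7

Hydrogens are implicit in SMILES; fill each atom to its normal valence:
  4 × C (aromatic): 1 H each → 4
  2 × C (aromatic): no H
  1 × N: 2 H
  1 × O: 1 H
  Total hydrogens = 7.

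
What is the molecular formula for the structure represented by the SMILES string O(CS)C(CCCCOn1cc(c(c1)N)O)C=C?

C12H20N2O3S

Heavy atoms from the SMILES: 12 C, 2 N, 3 O, 1 S.
Implicit hydrogens by atom environment:
  6 × C: 2 H each → 12
  2 × C (aromatic): 1 H each → 2
  2 × C: 1 H each → 2
  2 × C (aromatic): no H
  2 × O: no H
  1 × N: 2 H
  1 × N (aromatic): no H
  1 × O: 1 H
  1 × S: 1 H
  Total hydrogens = 20.
Molecular formula: C12H20N2O3S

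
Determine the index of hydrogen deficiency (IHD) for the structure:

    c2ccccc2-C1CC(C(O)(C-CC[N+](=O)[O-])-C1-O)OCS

6

Molecular formula from the SMILES: C15H21NO5S.
DoU = (2C + 2 + N − H − X)/2 = (2·15 + 2 + 1 − 21 − 0)/2 = 12/2 = 6.
(Structurally: 2 ring(s) + 4 π bond(s) = 6.)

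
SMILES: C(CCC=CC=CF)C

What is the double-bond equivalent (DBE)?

2

Molecular formula from the SMILES: C8H13F.
DoU = (2C + 2 + N − H − X)/2 = (2·8 + 2 + 0 − 13 − 1)/2 = 4/2 = 2.
(Structurally: 0 ring(s) + 2 π bond(s) = 2.)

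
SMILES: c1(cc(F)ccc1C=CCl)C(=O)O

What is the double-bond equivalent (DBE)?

Molecular formula from the SMILES: C9H6ClFO2.
DoU = (2C + 2 + N − H − X)/2 = (2·9 + 2 + 0 − 6 − 2)/2 = 12/2 = 6.
(Structurally: 1 ring(s) + 5 π bond(s) = 6.)

6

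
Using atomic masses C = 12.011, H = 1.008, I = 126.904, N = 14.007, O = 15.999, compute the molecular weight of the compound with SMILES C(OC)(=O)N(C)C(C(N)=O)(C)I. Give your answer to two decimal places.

Molecular formula: C6H11IN2O3.
M = 6×12.011 + 11×1.008 + 1×126.904 + 2×14.007 + 3×15.999 = 286.07 g/mol.

286.07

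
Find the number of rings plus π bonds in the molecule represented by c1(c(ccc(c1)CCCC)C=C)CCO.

5

Molecular formula from the SMILES: C14H20O.
DoU = (2C + 2 + N − H − X)/2 = (2·14 + 2 + 0 − 20 − 0)/2 = 10/2 = 5.
(Structurally: 1 ring(s) + 4 π bond(s) = 5.)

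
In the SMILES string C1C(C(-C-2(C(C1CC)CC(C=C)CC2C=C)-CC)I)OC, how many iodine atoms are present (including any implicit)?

1

The symbol for iodine appears 1 time in the SMILES.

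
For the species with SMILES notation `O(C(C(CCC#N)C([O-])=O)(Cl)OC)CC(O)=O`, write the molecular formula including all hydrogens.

Heavy atoms from the SMILES: 9 C, 1 Cl, 1 N, 6 O.
Implicit hydrogens by atom environment:
  4 × C: no H
  4 × O: no H
  3 × C: 2 H each → 6
  1 × C: 3 H
  1 × C: 1 H
  1 × Cl: no H
  1 × N: no H
  1 × O: 1 H
  1 × O (charge -1): no H
  Total hydrogens = 11.
Net charge -1.
Molecular formula: C9H11ClNO6-

C9H11ClNO6-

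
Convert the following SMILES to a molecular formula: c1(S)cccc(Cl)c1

C6H5ClS

Heavy atoms from the SMILES: 6 C, 1 Cl, 1 S.
Implicit hydrogens by atom environment:
  4 × C (aromatic): 1 H each → 4
  2 × C (aromatic): no H
  1 × Cl: no H
  1 × S: 1 H
  Total hydrogens = 5.
Molecular formula: C6H5ClS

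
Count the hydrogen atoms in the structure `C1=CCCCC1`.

10

Hydrogens are implicit in SMILES; fill each atom to its normal valence:
  4 × C: 2 H each → 8
  2 × C: 1 H each → 2
  Total hydrogens = 10.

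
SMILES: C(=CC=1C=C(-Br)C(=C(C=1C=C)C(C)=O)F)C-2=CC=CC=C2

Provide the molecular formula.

C18H14BrFO

Heavy atoms from the SMILES: 1 Br, 18 C, 1 F, 1 O.
Implicit hydrogens by atom environment:
  6 × C (aromatic): 1 H each → 6
  6 × C (aromatic): no H
  3 × C: 1 H each → 3
  1 × Br: no H
  1 × C: 3 H
  1 × C: 2 H
  1 × C: no H
  1 × F: no H
  1 × O: no H
  Total hydrogens = 14.
Molecular formula: C18H14BrFO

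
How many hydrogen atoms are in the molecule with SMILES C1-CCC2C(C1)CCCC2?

Hydrogens are implicit in SMILES; fill each atom to its normal valence:
  8 × C: 2 H each → 16
  2 × C: 1 H each → 2
  Total hydrogens = 18.

18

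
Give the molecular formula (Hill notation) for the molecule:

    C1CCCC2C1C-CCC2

C10H18

Heavy atoms from the SMILES: 10 C.
Implicit hydrogens by atom environment:
  8 × C: 2 H each → 16
  2 × C: 1 H each → 2
  Total hydrogens = 18.
Molecular formula: C10H18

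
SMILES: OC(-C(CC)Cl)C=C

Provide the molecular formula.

C6H11ClO

Heavy atoms from the SMILES: 6 C, 1 Cl, 1 O.
Implicit hydrogens by atom environment:
  3 × C: 1 H each → 3
  2 × C: 2 H each → 4
  1 × C: 3 H
  1 × Cl: no H
  1 × O: 1 H
  Total hydrogens = 11.
Molecular formula: C6H11ClO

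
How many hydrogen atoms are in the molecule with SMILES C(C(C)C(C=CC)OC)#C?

Hydrogens are implicit in SMILES; fill each atom to its normal valence:
  5 × C: 1 H each → 5
  3 × C: 3 H each → 9
  1 × C: no H
  1 × O: no H
  Total hydrogens = 14.

14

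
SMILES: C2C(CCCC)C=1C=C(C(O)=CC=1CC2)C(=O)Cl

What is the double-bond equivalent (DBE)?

Molecular formula from the SMILES: C15H19ClO2.
DoU = (2C + 2 + N − H − X)/2 = (2·15 + 2 + 0 − 19 − 1)/2 = 12/2 = 6.
(Structurally: 2 ring(s) + 4 π bond(s) = 6.)

6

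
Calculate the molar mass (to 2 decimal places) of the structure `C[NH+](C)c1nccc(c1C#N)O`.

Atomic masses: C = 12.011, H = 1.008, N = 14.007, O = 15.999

164.19

Molecular formula: C8H10N3O+.
M = 8×12.011 + 10×1.008 + 3×14.007 + 1×15.999 = 164.19 g/mol.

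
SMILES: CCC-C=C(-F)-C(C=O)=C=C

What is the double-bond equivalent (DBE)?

4

Molecular formula from the SMILES: C9H11FO.
DoU = (2C + 2 + N − H − X)/2 = (2·9 + 2 + 0 − 11 − 1)/2 = 8/2 = 4.
(Structurally: 0 ring(s) + 4 π bond(s) = 4.)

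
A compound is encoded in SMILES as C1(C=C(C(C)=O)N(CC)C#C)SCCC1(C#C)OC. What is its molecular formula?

Heavy atoms from the SMILES: 15 C, 1 N, 2 O, 1 S.
Implicit hydrogens by atom environment:
  5 × C: no H
  4 × C: 1 H each → 4
  3 × C: 3 H each → 9
  3 × C: 2 H each → 6
  2 × O: no H
  1 × N: no H
  1 × S: no H
  Total hydrogens = 19.
Molecular formula: C15H19NO2S

C15H19NO2S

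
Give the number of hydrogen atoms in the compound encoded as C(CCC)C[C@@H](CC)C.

20

Hydrogens are implicit in SMILES; fill each atom to its normal valence:
  5 × C: 2 H each → 10
  3 × C: 3 H each → 9
  1 × C: 1 H
  Total hydrogens = 20.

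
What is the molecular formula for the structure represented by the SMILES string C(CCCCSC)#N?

C6H11NS

Heavy atoms from the SMILES: 6 C, 1 N, 1 S.
Implicit hydrogens by atom environment:
  4 × C: 2 H each → 8
  1 × C: 3 H
  1 × C: no H
  1 × N: no H
  1 × S: no H
  Total hydrogens = 11.
Molecular formula: C6H11NS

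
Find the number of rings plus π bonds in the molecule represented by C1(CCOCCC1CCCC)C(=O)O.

2

Molecular formula from the SMILES: C11H20O3.
DoU = (2C + 2 + N − H − X)/2 = (2·11 + 2 + 0 − 20 − 0)/2 = 4/2 = 2.
(Structurally: 1 ring(s) + 1 π bond(s) = 2.)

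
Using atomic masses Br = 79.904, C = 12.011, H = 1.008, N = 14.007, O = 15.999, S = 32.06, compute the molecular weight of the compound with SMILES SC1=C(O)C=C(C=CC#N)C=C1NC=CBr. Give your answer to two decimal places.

Molecular formula: C11H9BrN2OS.
M = 1×79.904 + 11×12.011 + 9×1.008 + 2×14.007 + 1×15.999 + 1×32.06 = 297.17 g/mol.

297.17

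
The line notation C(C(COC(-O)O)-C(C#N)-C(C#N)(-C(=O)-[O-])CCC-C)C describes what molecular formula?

C14H21N2O5-

Heavy atoms from the SMILES: 14 C, 2 N, 5 O.
Implicit hydrogens by atom environment:
  5 × C: 2 H each → 10
  4 × C: no H
  3 × C: 1 H each → 3
  2 × C: 3 H each → 6
  2 × N: no H
  2 × O: 1 H each → 2
  2 × O: no H
  1 × O (charge -1): no H
  Total hydrogens = 21.
Net charge -1.
Molecular formula: C14H21N2O5-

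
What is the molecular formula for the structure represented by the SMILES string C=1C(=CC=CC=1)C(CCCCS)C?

Heavy atoms from the SMILES: 12 C, 1 S.
Implicit hydrogens by atom environment:
  5 × C (aromatic): 1 H each → 5
  4 × C: 2 H each → 8
  1 × C: 3 H
  1 × C: 1 H
  1 × C (aromatic): no H
  1 × S: 1 H
  Total hydrogens = 18.
Molecular formula: C12H18S

C12H18S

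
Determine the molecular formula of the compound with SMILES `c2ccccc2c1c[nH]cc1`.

C10H9N

Heavy atoms from the SMILES: 10 C, 1 N.
Implicit hydrogens by atom environment:
  8 × C (aromatic): 1 H each → 8
  2 × C (aromatic): no H
  1 × N (aromatic): 1 H
  Total hydrogens = 9.
Molecular formula: C10H9N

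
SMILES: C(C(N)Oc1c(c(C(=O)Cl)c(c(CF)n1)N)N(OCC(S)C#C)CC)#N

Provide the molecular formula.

C15H17ClFN5O3S

Heavy atoms from the SMILES: 15 C, 1 Cl, 1 F, 5 N, 3 O, 1 S.
Implicit hydrogens by atom environment:
  5 × C (aromatic): no H
  3 × C: 2 H each → 6
  3 × C: 1 H each → 3
  3 × C: no H
  3 × O: no H
  2 × N: 2 H each → 4
  2 × N: no H
  1 × C: 3 H
  1 × Cl: no H
  1 × F: no H
  1 × N (aromatic): no H
  1 × S: 1 H
  Total hydrogens = 17.
Molecular formula: C15H17ClFN5O3S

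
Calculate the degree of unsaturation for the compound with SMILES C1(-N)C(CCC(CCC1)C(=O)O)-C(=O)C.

3

Molecular formula from the SMILES: C11H19NO3.
DoU = (2C + 2 + N − H − X)/2 = (2·11 + 2 + 1 − 19 − 0)/2 = 6/2 = 3.
(Structurally: 1 ring(s) + 2 π bond(s) = 3.)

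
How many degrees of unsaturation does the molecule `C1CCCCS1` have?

Molecular formula from the SMILES: C5H10S.
DoU = (2C + 2 + N − H − X)/2 = (2·5 + 2 + 0 − 10 − 0)/2 = 2/2 = 1.
(Structurally: 1 ring(s) + 0 π bond(s) = 1.)

1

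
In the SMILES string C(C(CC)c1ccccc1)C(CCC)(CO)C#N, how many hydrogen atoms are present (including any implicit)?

Hydrogens are implicit in SMILES; fill each atom to its normal valence:
  5 × C: 2 H each → 10
  5 × C (aromatic): 1 H each → 5
  2 × C: 3 H each → 6
  2 × C: no H
  1 × C: 1 H
  1 × C (aromatic): no H
  1 × N: no H
  1 × O: 1 H
  Total hydrogens = 23.

23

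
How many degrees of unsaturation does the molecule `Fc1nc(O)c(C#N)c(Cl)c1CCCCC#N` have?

8

Molecular formula from the SMILES: C11H9ClFN3O.
DoU = (2C + 2 + N − H − X)/2 = (2·11 + 2 + 3 − 9 − 2)/2 = 16/2 = 8.
(Structurally: 1 ring(s) + 7 π bond(s) = 8.)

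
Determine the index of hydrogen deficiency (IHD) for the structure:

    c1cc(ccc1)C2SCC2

Molecular formula from the SMILES: C9H10S.
DoU = (2C + 2 + N − H − X)/2 = (2·9 + 2 + 0 − 10 − 0)/2 = 10/2 = 5.
(Structurally: 2 ring(s) + 3 π bond(s) = 5.)

5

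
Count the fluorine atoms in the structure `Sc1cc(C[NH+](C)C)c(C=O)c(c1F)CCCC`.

1

The symbol for fluorine appears 1 time in the SMILES.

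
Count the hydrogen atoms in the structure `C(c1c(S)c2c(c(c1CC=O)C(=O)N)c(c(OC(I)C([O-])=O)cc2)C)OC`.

17

Hydrogens are implicit in SMILES; fill each atom to its normal valence:
  8 × C (aromatic): no H
  5 × O: no H
  2 × C: 3 H each → 6
  2 × C: 2 H each → 4
  2 × C (aromatic): 1 H each → 2
  2 × C: 1 H each → 2
  2 × C: no H
  1 × I: no H
  1 × N: 2 H
  1 × O (charge -1): no H
  1 × S: 1 H
  Total hydrogens = 17.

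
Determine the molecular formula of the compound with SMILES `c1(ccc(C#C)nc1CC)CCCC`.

Heavy atoms from the SMILES: 13 C, 1 N.
Implicit hydrogens by atom environment:
  4 × C: 2 H each → 8
  3 × C (aromatic): no H
  2 × C: 3 H each → 6
  2 × C (aromatic): 1 H each → 2
  1 × C: 1 H
  1 × C: no H
  1 × N (aromatic): no H
  Total hydrogens = 17.
Molecular formula: C13H17N

C13H17N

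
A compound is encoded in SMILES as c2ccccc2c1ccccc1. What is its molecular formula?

C12H10

Heavy atoms from the SMILES: 12 C.
Implicit hydrogens by atom environment:
  10 × C (aromatic): 1 H each → 10
  2 × C (aromatic): no H
  Total hydrogens = 10.
Molecular formula: C12H10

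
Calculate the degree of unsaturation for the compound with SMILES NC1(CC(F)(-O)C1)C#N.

3

Molecular formula from the SMILES: C5H7FN2O.
DoU = (2C + 2 + N − H − X)/2 = (2·5 + 2 + 2 − 7 − 1)/2 = 6/2 = 3.
(Structurally: 1 ring(s) + 2 π bond(s) = 3.)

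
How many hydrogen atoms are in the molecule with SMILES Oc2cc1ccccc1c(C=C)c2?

10

Hydrogens are implicit in SMILES; fill each atom to its normal valence:
  6 × C (aromatic): 1 H each → 6
  4 × C (aromatic): no H
  1 × C: 2 H
  1 × C: 1 H
  1 × O: 1 H
  Total hydrogens = 10.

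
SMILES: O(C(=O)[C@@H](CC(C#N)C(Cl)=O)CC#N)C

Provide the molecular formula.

C9H9ClN2O3

Heavy atoms from the SMILES: 9 C, 1 Cl, 2 N, 3 O.
Implicit hydrogens by atom environment:
  4 × C: no H
  3 × O: no H
  2 × C: 2 H each → 4
  2 × C: 1 H each → 2
  2 × N: no H
  1 × C: 3 H
  1 × Cl: no H
  Total hydrogens = 9.
Molecular formula: C9H9ClN2O3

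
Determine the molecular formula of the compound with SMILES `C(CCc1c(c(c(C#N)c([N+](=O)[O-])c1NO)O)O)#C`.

Heavy atoms from the SMILES: 11 C, 3 N, 5 O.
Implicit hydrogens by atom environment:
  6 × C (aromatic): no H
  3 × O: 1 H each → 3
  2 × C: 2 H each → 4
  2 × C: no H
  1 × C: 1 H
  1 × N: 1 H
  1 × N (charge +1): no H
  1 × N: no H
  1 × O: no H
  1 × O (charge -1): no H
  Total hydrogens = 9.
Molecular formula: C11H9N3O5

C11H9N3O5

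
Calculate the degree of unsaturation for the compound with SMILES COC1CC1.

Molecular formula from the SMILES: C4H8O.
DoU = (2C + 2 + N − H − X)/2 = (2·4 + 2 + 0 − 8 − 0)/2 = 2/2 = 1.
(Structurally: 1 ring(s) + 0 π bond(s) = 1.)

1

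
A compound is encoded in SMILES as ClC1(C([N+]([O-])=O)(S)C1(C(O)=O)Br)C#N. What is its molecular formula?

Heavy atoms from the SMILES: 1 Br, 5 C, 1 Cl, 2 N, 4 O, 1 S.
Implicit hydrogens by atom environment:
  5 × C: no H
  2 × O: no H
  1 × Br: no H
  1 × Cl: no H
  1 × N: no H
  1 × N (charge +1): no H
  1 × O: 1 H
  1 × O (charge -1): no H
  1 × S: 1 H
  Total hydrogens = 2.
Molecular formula: C5H2BrClN2O4S

C5H2BrClN2O4S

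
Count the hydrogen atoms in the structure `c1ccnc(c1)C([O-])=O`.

Hydrogens are implicit in SMILES; fill each atom to its normal valence:
  4 × C (aromatic): 1 H each → 4
  1 × C (aromatic): no H
  1 × C: no H
  1 × N (aromatic): no H
  1 × O: no H
  1 × O (charge -1): no H
  Total hydrogens = 4.

4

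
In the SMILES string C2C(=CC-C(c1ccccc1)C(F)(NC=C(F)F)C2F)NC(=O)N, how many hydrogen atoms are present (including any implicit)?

17

Hydrogens are implicit in SMILES; fill each atom to its normal valence:
  5 × C (aromatic): 1 H each → 5
  4 × C: 1 H each → 4
  4 × C: no H
  4 × F: no H
  2 × C: 2 H each → 4
  2 × N: 1 H each → 2
  1 × C (aromatic): no H
  1 × N: 2 H
  1 × O: no H
  Total hydrogens = 17.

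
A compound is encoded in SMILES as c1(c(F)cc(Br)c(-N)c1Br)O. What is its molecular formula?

C6H4Br2FNO

Heavy atoms from the SMILES: 2 Br, 6 C, 1 F, 1 N, 1 O.
Implicit hydrogens by atom environment:
  5 × C (aromatic): no H
  2 × Br: no H
  1 × C (aromatic): 1 H
  1 × F: no H
  1 × N: 2 H
  1 × O: 1 H
  Total hydrogens = 4.
Molecular formula: C6H4Br2FNO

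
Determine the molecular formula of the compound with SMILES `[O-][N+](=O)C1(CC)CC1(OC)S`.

Heavy atoms from the SMILES: 6 C, 1 N, 3 O, 1 S.
Implicit hydrogens by atom environment:
  2 × C: 3 H each → 6
  2 × C: 2 H each → 4
  2 × C: no H
  2 × O: no H
  1 × N (charge +1): no H
  1 × O (charge -1): no H
  1 × S: 1 H
  Total hydrogens = 11.
Molecular formula: C6H11NO3S

C6H11NO3S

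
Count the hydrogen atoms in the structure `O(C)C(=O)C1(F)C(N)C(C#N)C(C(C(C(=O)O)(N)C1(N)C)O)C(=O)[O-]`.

Hydrogens are implicit in SMILES; fill each atom to its normal valence:
  7 × C: no H
  4 × C: 1 H each → 4
  4 × O: no H
  3 × N: 2 H each → 6
  2 × C: 3 H each → 6
  2 × O: 1 H each → 2
  1 × F: no H
  1 × N: no H
  1 × O (charge -1): no H
  Total hydrogens = 18.

18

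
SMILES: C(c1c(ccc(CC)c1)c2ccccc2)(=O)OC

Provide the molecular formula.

Heavy atoms from the SMILES: 16 C, 2 O.
Implicit hydrogens by atom environment:
  8 × C (aromatic): 1 H each → 8
  4 × C (aromatic): no H
  2 × C: 3 H each → 6
  2 × O: no H
  1 × C: 2 H
  1 × C: no H
  Total hydrogens = 16.
Molecular formula: C16H16O2

C16H16O2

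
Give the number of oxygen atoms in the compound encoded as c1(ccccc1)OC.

The symbol for oxygen appears 1 time in the SMILES.

1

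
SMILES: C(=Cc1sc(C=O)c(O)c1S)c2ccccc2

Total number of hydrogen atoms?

10

Hydrogens are implicit in SMILES; fill each atom to its normal valence:
  5 × C (aromatic): 1 H each → 5
  5 × C (aromatic): no H
  3 × C: 1 H each → 3
  1 × O: 1 H
  1 × O: no H
  1 × S: 1 H
  1 × S (aromatic): no H
  Total hydrogens = 10.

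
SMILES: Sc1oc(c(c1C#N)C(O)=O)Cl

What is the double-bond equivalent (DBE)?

Molecular formula from the SMILES: C6H2ClNO3S.
DoU = (2C + 2 + N − H − X)/2 = (2·6 + 2 + 1 − 2 − 1)/2 = 12/2 = 6.
(Structurally: 1 ring(s) + 5 π bond(s) = 6.)

6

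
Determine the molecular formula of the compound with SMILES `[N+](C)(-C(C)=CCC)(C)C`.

Heavy atoms from the SMILES: 8 C, 1 N.
Implicit hydrogens by atom environment:
  5 × C: 3 H each → 15
  1 × C: 2 H
  1 × C: 1 H
  1 × C: no H
  1 × N (charge +1): no H
  Total hydrogens = 18.
Net charge +1.
Molecular formula: C8H18N+

C8H18N+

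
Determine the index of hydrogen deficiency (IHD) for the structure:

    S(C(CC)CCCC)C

0

Molecular formula from the SMILES: C8H18S.
DoU = (2C + 2 + N − H − X)/2 = (2·8 + 2 + 0 − 18 − 0)/2 = 0/2 = 0.
(Structurally: 0 ring(s) + 0 π bond(s) = 0.)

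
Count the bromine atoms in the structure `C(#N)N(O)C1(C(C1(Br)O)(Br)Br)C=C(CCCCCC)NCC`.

The symbol for bromine appears 3 times in the SMILES.

3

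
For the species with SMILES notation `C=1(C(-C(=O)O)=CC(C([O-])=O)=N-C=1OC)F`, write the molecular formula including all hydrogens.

Heavy atoms from the SMILES: 8 C, 1 F, 1 N, 5 O.
Implicit hydrogens by atom environment:
  4 × C (aromatic): no H
  3 × O: no H
  2 × C: no H
  1 × C: 3 H
  1 × C (aromatic): 1 H
  1 × F: no H
  1 × N (aromatic): no H
  1 × O: 1 H
  1 × O (charge -1): no H
  Total hydrogens = 5.
Net charge -1.
Molecular formula: C8H5FNO5-

C8H5FNO5-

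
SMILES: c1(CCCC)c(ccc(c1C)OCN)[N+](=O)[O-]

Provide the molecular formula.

C12H18N2O3

Heavy atoms from the SMILES: 12 C, 2 N, 3 O.
Implicit hydrogens by atom environment:
  4 × C: 2 H each → 8
  4 × C (aromatic): no H
  2 × C: 3 H each → 6
  2 × C (aromatic): 1 H each → 2
  2 × O: no H
  1 × N: 2 H
  1 × N (charge +1): no H
  1 × O (charge -1): no H
  Total hydrogens = 18.
Molecular formula: C12H18N2O3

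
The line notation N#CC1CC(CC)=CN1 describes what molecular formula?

C7H10N2

Heavy atoms from the SMILES: 7 C, 2 N.
Implicit hydrogens by atom environment:
  2 × C: 2 H each → 4
  2 × C: 1 H each → 2
  2 × C: no H
  1 × C: 3 H
  1 × N: 1 H
  1 × N: no H
  Total hydrogens = 10.
Molecular formula: C7H10N2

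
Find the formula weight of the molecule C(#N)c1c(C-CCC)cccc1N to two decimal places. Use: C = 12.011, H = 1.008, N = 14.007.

Molecular formula: C11H14N2.
M = 11×12.011 + 14×1.008 + 2×14.007 = 174.25 g/mol.

174.25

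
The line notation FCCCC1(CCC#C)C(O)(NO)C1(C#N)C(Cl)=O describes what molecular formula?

Heavy atoms from the SMILES: 12 C, 1 Cl, 1 F, 2 N, 3 O.
Implicit hydrogens by atom environment:
  6 × C: no H
  5 × C: 2 H each → 10
  2 × O: 1 H each → 2
  1 × C: 1 H
  1 × Cl: no H
  1 × F: no H
  1 × N: 1 H
  1 × N: no H
  1 × O: no H
  Total hydrogens = 14.
Molecular formula: C12H14ClFN2O3

C12H14ClFN2O3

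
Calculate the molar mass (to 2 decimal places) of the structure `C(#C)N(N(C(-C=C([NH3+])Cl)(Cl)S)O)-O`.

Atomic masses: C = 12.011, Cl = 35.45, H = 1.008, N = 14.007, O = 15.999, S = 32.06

Molecular formula: C5H8Cl2N3O2S+.
M = 5×12.011 + 2×35.45 + 8×1.008 + 3×14.007 + 2×15.999 + 1×32.06 = 245.10 g/mol.

245.10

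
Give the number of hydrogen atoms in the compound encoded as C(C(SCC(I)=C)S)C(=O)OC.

Hydrogens are implicit in SMILES; fill each atom to its normal valence:
  3 × C: 2 H each → 6
  2 × C: no H
  2 × O: no H
  1 × C: 3 H
  1 × C: 1 H
  1 × I: no H
  1 × S: 1 H
  1 × S: no H
  Total hydrogens = 11.

11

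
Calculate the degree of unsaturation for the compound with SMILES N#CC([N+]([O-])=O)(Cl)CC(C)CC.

3

Molecular formula from the SMILES: C7H11ClN2O2.
DoU = (2C + 2 + N − H − X)/2 = (2·7 + 2 + 2 − 11 − 1)/2 = 6/2 = 3.
(Structurally: 0 ring(s) + 3 π bond(s) = 3.)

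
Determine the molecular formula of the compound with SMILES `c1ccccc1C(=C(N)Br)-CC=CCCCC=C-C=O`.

Heavy atoms from the SMILES: 1 Br, 17 C, 1 N, 1 O.
Implicit hydrogens by atom environment:
  5 × C: 1 H each → 5
  5 × C (aromatic): 1 H each → 5
  4 × C: 2 H each → 8
  2 × C: no H
  1 × Br: no H
  1 × C (aromatic): no H
  1 × N: 2 H
  1 × O: no H
  Total hydrogens = 20.
Molecular formula: C17H20BrNO

C17H20BrNO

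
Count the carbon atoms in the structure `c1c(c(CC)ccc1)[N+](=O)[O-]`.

The symbol for carbon appears 8 times in the SMILES. Lowercase c denotes aromatic carbon and counts toward C.

8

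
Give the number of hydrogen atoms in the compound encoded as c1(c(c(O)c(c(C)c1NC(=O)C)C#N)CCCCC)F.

19

Hydrogens are implicit in SMILES; fill each atom to its normal valence:
  6 × C (aromatic): no H
  4 × C: 2 H each → 8
  3 × C: 3 H each → 9
  2 × C: no H
  1 × F: no H
  1 × N: 1 H
  1 × N: no H
  1 × O: 1 H
  1 × O: no H
  Total hydrogens = 19.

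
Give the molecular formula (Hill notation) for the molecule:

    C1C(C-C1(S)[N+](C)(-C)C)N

Heavy atoms from the SMILES: 7 C, 2 N, 1 S.
Implicit hydrogens by atom environment:
  3 × C: 3 H each → 9
  2 × C: 2 H each → 4
  1 × C: 1 H
  1 × C: no H
  1 × N: 2 H
  1 × N (charge +1): no H
  1 × S: 1 H
  Total hydrogens = 17.
Net charge +1.
Molecular formula: C7H17N2S+

C7H17N2S+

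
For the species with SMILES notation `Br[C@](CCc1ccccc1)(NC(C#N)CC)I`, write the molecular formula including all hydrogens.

C13H16BrIN2

Heavy atoms from the SMILES: 1 Br, 13 C, 1 I, 2 N.
Implicit hydrogens by atom environment:
  5 × C (aromatic): 1 H each → 5
  3 × C: 2 H each → 6
  2 × C: no H
  1 × Br: no H
  1 × C: 3 H
  1 × C: 1 H
  1 × C (aromatic): no H
  1 × I: no H
  1 × N: 1 H
  1 × N: no H
  Total hydrogens = 16.
Molecular formula: C13H16BrIN2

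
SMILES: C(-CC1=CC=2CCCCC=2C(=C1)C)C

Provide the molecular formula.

C14H20

Heavy atoms from the SMILES: 14 C.
Implicit hydrogens by atom environment:
  6 × C: 2 H each → 12
  4 × C (aromatic): no H
  2 × C: 3 H each → 6
  2 × C (aromatic): 1 H each → 2
  Total hydrogens = 20.
Molecular formula: C14H20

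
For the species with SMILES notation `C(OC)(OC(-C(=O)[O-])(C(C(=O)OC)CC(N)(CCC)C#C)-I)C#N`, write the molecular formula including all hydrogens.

C15H20IN2O6-

Heavy atoms from the SMILES: 15 C, 1 I, 2 N, 6 O.
Implicit hydrogens by atom environment:
  6 × C: no H
  5 × O: no H
  3 × C: 3 H each → 9
  3 × C: 2 H each → 6
  3 × C: 1 H each → 3
  1 × I: no H
  1 × N: 2 H
  1 × N: no H
  1 × O (charge -1): no H
  Total hydrogens = 20.
Net charge -1.
Molecular formula: C15H20IN2O6-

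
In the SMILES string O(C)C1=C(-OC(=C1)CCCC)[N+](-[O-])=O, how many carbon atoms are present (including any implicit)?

9

The symbol for carbon appears 9 times in the SMILES.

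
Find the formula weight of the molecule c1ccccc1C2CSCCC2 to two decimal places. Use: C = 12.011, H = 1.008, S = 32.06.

178.29

Molecular formula: C11H14S.
M = 11×12.011 + 14×1.008 + 1×32.06 = 178.29 g/mol.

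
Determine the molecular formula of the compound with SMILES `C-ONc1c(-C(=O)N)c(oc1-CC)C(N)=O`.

Heavy atoms from the SMILES: 9 C, 3 N, 4 O.
Implicit hydrogens by atom environment:
  4 × C (aromatic): no H
  3 × O: no H
  2 × C: 3 H each → 6
  2 × C: no H
  2 × N: 2 H each → 4
  1 × C: 2 H
  1 × N: 1 H
  1 × O (aromatic): no H
  Total hydrogens = 13.
Molecular formula: C9H13N3O4

C9H13N3O4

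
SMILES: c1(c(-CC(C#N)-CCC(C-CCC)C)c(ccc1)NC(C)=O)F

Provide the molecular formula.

C19H27FN2O

Heavy atoms from the SMILES: 19 C, 1 F, 2 N, 1 O.
Implicit hydrogens by atom environment:
  6 × C: 2 H each → 12
  3 × C: 3 H each → 9
  3 × C (aromatic): 1 H each → 3
  3 × C (aromatic): no H
  2 × C: 1 H each → 2
  2 × C: no H
  1 × F: no H
  1 × N: 1 H
  1 × N: no H
  1 × O: no H
  Total hydrogens = 27.
Molecular formula: C19H27FN2O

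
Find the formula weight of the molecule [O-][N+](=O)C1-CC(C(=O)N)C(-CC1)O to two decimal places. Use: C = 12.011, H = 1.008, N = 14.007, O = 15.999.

Molecular formula: C7H12N2O4.
M = 7×12.011 + 12×1.008 + 2×14.007 + 4×15.999 = 188.18 g/mol.

188.18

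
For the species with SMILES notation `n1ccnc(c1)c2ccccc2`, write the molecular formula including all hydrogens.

C10H8N2

Heavy atoms from the SMILES: 10 C, 2 N.
Implicit hydrogens by atom environment:
  8 × C (aromatic): 1 H each → 8
  2 × C (aromatic): no H
  2 × N (aromatic): no H
  Total hydrogens = 8.
Molecular formula: C10H8N2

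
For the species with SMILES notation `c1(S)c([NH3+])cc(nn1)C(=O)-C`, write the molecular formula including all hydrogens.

C6H8N3OS+

Heavy atoms from the SMILES: 6 C, 3 N, 1 O, 1 S.
Implicit hydrogens by atom environment:
  3 × C (aromatic): no H
  2 × N (aromatic): no H
  1 × C: 3 H
  1 × C (aromatic): 1 H
  1 × C: no H
  1 × N (charge +1): 3 H
  1 × O: no H
  1 × S: 1 H
  Total hydrogens = 8.
Net charge +1.
Molecular formula: C6H8N3OS+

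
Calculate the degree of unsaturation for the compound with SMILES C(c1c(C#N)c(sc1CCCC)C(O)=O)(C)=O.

7

Molecular formula from the SMILES: C12H13NO3S.
DoU = (2C + 2 + N − H − X)/2 = (2·12 + 2 + 1 − 13 − 0)/2 = 14/2 = 7.
(Structurally: 1 ring(s) + 6 π bond(s) = 7.)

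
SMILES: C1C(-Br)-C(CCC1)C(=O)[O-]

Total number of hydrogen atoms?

Hydrogens are implicit in SMILES; fill each atom to its normal valence:
  4 × C: 2 H each → 8
  2 × C: 1 H each → 2
  1 × Br: no H
  1 × C: no H
  1 × O: no H
  1 × O (charge -1): no H
  Total hydrogens = 10.

10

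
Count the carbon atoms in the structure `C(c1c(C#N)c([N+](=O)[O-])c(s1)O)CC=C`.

9

The symbol for carbon appears 9 times in the SMILES. Lowercase c denotes aromatic carbon and counts toward C.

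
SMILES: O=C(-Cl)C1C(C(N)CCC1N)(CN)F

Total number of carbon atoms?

The symbol for carbon appears 8 times in the SMILES. (Cl is a single chlorine, not C + l.)

8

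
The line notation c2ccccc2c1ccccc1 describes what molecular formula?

Heavy atoms from the SMILES: 12 C.
Implicit hydrogens by atom environment:
  10 × C (aromatic): 1 H each → 10
  2 × C (aromatic): no H
  Total hydrogens = 10.
Molecular formula: C12H10

C12H10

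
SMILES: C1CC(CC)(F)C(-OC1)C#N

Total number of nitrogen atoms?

The symbol for nitrogen appears 1 time in the SMILES.

1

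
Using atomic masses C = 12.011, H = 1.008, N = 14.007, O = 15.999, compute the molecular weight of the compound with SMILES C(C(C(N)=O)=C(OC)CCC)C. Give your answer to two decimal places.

171.24

Molecular formula: C9H17NO2.
M = 9×12.011 + 17×1.008 + 1×14.007 + 2×15.999 = 171.24 g/mol.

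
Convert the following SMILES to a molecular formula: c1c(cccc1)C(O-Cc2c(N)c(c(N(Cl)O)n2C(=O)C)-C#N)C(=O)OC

C17H17ClN4O5

Heavy atoms from the SMILES: 17 C, 1 Cl, 4 N, 5 O.
Implicit hydrogens by atom environment:
  5 × C (aromatic): 1 H each → 5
  5 × C (aromatic): no H
  4 × O: no H
  3 × C: no H
  2 × C: 3 H each → 6
  2 × N: no H
  1 × C: 2 H
  1 × C: 1 H
  1 × Cl: no H
  1 × N: 2 H
  1 × N (aromatic): no H
  1 × O: 1 H
  Total hydrogens = 17.
Molecular formula: C17H17ClN4O5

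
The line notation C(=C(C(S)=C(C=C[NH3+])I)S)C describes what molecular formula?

Heavy atoms from the SMILES: 7 C, 1 I, 1 N, 2 S.
Implicit hydrogens by atom environment:
  3 × C: 1 H each → 3
  3 × C: no H
  2 × S: 1 H each → 2
  1 × C: 3 H
  1 × I: no H
  1 × N (charge +1): 3 H
  Total hydrogens = 11.
Net charge +1.
Molecular formula: C7H11INS2+

C7H11INS2+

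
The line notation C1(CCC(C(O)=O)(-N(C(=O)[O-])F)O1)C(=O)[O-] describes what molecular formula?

[C7H6FNO7]2-

Heavy atoms from the SMILES: 7 C, 1 F, 1 N, 7 O.
Implicit hydrogens by atom environment:
  4 × C: no H
  4 × O: no H
  2 × C: 2 H each → 4
  2 × O (charge -1): no H
  1 × C: 1 H
  1 × F: no H
  1 × N: no H
  1 × O: 1 H
  Total hydrogens = 6.
Net charge -2.
Molecular formula: [C7H6FNO7]2-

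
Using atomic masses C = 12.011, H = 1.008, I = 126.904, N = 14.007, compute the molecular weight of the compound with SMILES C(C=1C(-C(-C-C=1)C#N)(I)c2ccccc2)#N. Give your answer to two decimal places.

320.13

Molecular formula: C13H9IN2.
M = 13×12.011 + 9×1.008 + 1×126.904 + 2×14.007 = 320.13 g/mol.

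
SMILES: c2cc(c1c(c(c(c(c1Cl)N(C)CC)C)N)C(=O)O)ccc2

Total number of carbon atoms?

17

The symbol for carbon appears 17 times in the SMILES. Lowercase c denotes aromatic carbon and counts toward C.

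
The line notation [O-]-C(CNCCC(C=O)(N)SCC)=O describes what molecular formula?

Heavy atoms from the SMILES: 8 C, 2 N, 3 O, 1 S.
Implicit hydrogens by atom environment:
  4 × C: 2 H each → 8
  2 × C: no H
  2 × O: no H
  1 × C: 3 H
  1 × C: 1 H
  1 × N: 2 H
  1 × N: 1 H
  1 × O (charge -1): no H
  1 × S: no H
  Total hydrogens = 15.
Net charge -1.
Molecular formula: C8H15N2O3S-

C8H15N2O3S-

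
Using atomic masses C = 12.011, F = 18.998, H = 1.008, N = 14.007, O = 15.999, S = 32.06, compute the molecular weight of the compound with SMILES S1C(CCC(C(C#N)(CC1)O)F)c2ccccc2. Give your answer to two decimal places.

265.35

Molecular formula: C14H16FNOS.
M = 14×12.011 + 1×18.998 + 16×1.008 + 1×14.007 + 1×15.999 + 1×32.06 = 265.35 g/mol.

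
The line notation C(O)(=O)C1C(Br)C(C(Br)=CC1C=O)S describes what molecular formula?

Heavy atoms from the SMILES: 2 Br, 8 C, 3 O, 1 S.
Implicit hydrogens by atom environment:
  6 × C: 1 H each → 6
  2 × Br: no H
  2 × C: no H
  2 × O: no H
  1 × O: 1 H
  1 × S: 1 H
  Total hydrogens = 8.
Molecular formula: C8H8Br2O3S

C8H8Br2O3S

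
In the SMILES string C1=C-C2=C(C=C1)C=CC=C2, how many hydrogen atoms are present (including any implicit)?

Hydrogens are implicit in SMILES; fill each atom to its normal valence:
  8 × C (aromatic): 1 H each → 8
  2 × C (aromatic): no H
  Total hydrogens = 8.

8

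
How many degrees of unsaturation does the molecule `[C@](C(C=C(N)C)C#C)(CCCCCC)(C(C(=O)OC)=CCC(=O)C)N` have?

Molecular formula from the SMILES: C20H32N2O3.
DoU = (2C + 2 + N − H − X)/2 = (2·20 + 2 + 2 − 32 − 0)/2 = 12/2 = 6.
(Structurally: 0 ring(s) + 6 π bond(s) = 6.)

6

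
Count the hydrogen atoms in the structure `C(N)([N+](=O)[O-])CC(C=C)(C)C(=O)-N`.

Hydrogens are implicit in SMILES; fill each atom to its normal valence:
  2 × C: 2 H each → 4
  2 × C: 1 H each → 2
  2 × C: no H
  2 × N: 2 H each → 4
  2 × O: no H
  1 × C: 3 H
  1 × N (charge +1): no H
  1 × O (charge -1): no H
  Total hydrogens = 13.

13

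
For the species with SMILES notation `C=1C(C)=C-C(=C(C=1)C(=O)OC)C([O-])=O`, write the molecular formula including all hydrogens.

Heavy atoms from the SMILES: 10 C, 4 O.
Implicit hydrogens by atom environment:
  3 × C (aromatic): 1 H each → 3
  3 × C (aromatic): no H
  3 × O: no H
  2 × C: 3 H each → 6
  2 × C: no H
  1 × O (charge -1): no H
  Total hydrogens = 9.
Net charge -1.
Molecular formula: C10H9O4-

C10H9O4-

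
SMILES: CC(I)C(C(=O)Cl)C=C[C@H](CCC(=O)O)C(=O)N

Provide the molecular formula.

C11H15ClINO4

Heavy atoms from the SMILES: 11 C, 1 Cl, 1 I, 1 N, 4 O.
Implicit hydrogens by atom environment:
  5 × C: 1 H each → 5
  3 × C: no H
  3 × O: no H
  2 × C: 2 H each → 4
  1 × C: 3 H
  1 × Cl: no H
  1 × I: no H
  1 × N: 2 H
  1 × O: 1 H
  Total hydrogens = 15.
Molecular formula: C11H15ClINO4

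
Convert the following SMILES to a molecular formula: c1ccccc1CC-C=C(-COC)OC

C13H18O2

Heavy atoms from the SMILES: 13 C, 2 O.
Implicit hydrogens by atom environment:
  5 × C (aromatic): 1 H each → 5
  3 × C: 2 H each → 6
  2 × C: 3 H each → 6
  2 × O: no H
  1 × C: 1 H
  1 × C: no H
  1 × C (aromatic): no H
  Total hydrogens = 18.
Molecular formula: C13H18O2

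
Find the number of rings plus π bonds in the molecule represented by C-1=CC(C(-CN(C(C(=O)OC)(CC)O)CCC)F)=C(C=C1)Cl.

Molecular formula from the SMILES: C16H23ClFNO3.
DoU = (2C + 2 + N − H − X)/2 = (2·16 + 2 + 1 − 23 − 2)/2 = 10/2 = 5.
(Structurally: 1 ring(s) + 4 π bond(s) = 5.)

5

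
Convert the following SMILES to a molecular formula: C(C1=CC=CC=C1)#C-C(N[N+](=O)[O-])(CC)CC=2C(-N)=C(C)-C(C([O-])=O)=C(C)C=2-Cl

C21H21ClN3O4-

Heavy atoms from the SMILES: 21 C, 1 Cl, 3 N, 4 O.
Implicit hydrogens by atom environment:
  7 × C (aromatic): no H
  5 × C (aromatic): 1 H each → 5
  4 × C: no H
  3 × C: 3 H each → 9
  2 × C: 2 H each → 4
  2 × O: no H
  2 × O (charge -1): no H
  1 × Cl: no H
  1 × N: 2 H
  1 × N: 1 H
  1 × N (charge +1): no H
  Total hydrogens = 21.
Net charge -1.
Molecular formula: C21H21ClN3O4-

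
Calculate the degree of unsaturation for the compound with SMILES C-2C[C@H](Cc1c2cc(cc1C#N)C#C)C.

9

Molecular formula from the SMILES: C14H13N.
DoU = (2C + 2 + N − H − X)/2 = (2·14 + 2 + 1 − 13 − 0)/2 = 18/2 = 9.
(Structurally: 2 ring(s) + 7 π bond(s) = 9.)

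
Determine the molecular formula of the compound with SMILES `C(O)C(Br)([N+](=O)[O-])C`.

Heavy atoms from the SMILES: 1 Br, 3 C, 1 N, 3 O.
Implicit hydrogens by atom environment:
  1 × Br: no H
  1 × C: 3 H
  1 × C: 2 H
  1 × C: no H
  1 × N (charge +1): no H
  1 × O: 1 H
  1 × O: no H
  1 × O (charge -1): no H
  Total hydrogens = 6.
Molecular formula: C3H6BrNO3

C3H6BrNO3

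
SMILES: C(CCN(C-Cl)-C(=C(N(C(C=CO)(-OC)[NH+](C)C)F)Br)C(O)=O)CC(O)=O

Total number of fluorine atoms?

1

The symbol for fluorine appears 1 time in the SMILES.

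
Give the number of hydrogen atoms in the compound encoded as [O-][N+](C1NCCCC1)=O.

Hydrogens are implicit in SMILES; fill each atom to its normal valence:
  4 × C: 2 H each → 8
  1 × C: 1 H
  1 × N: 1 H
  1 × N (charge +1): no H
  1 × O: no H
  1 × O (charge -1): no H
  Total hydrogens = 10.

10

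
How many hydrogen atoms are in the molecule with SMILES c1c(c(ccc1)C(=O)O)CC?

10

Hydrogens are implicit in SMILES; fill each atom to its normal valence:
  4 × C (aromatic): 1 H each → 4
  2 × C (aromatic): no H
  1 × C: 3 H
  1 × C: 2 H
  1 × C: no H
  1 × O: 1 H
  1 × O: no H
  Total hydrogens = 10.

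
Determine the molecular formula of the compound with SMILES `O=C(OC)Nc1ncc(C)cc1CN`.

Heavy atoms from the SMILES: 9 C, 3 N, 2 O.
Implicit hydrogens by atom environment:
  3 × C (aromatic): no H
  2 × C: 3 H each → 6
  2 × C (aromatic): 1 H each → 2
  2 × O: no H
  1 × C: 2 H
  1 × C: no H
  1 × N: 2 H
  1 × N: 1 H
  1 × N (aromatic): no H
  Total hydrogens = 13.
Molecular formula: C9H13N3O2

C9H13N3O2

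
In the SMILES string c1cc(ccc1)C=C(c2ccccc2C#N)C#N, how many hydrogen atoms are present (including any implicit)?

Hydrogens are implicit in SMILES; fill each atom to its normal valence:
  9 × C (aromatic): 1 H each → 9
  3 × C: no H
  3 × C (aromatic): no H
  2 × N: no H
  1 × C: 1 H
  Total hydrogens = 10.

10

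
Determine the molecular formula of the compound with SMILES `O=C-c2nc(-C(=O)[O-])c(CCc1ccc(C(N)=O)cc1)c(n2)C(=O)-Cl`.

Heavy atoms from the SMILES: 16 C, 1 Cl, 3 N, 5 O.
Implicit hydrogens by atom environment:
  6 × C (aromatic): no H
  4 × C (aromatic): 1 H each → 4
  4 × O: no H
  3 × C: no H
  2 × C: 2 H each → 4
  2 × N (aromatic): no H
  1 × C: 1 H
  1 × Cl: no H
  1 × N: 2 H
  1 × O (charge -1): no H
  Total hydrogens = 11.
Net charge -1.
Molecular formula: C16H11ClN3O5-

C16H11ClN3O5-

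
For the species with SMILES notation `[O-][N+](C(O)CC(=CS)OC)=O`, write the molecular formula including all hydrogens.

Heavy atoms from the SMILES: 5 C, 1 N, 4 O, 1 S.
Implicit hydrogens by atom environment:
  2 × C: 1 H each → 2
  2 × O: no H
  1 × C: 3 H
  1 × C: 2 H
  1 × C: no H
  1 × N (charge +1): no H
  1 × O: 1 H
  1 × O (charge -1): no H
  1 × S: 1 H
  Total hydrogens = 9.
Molecular formula: C5H9NO4S

C5H9NO4S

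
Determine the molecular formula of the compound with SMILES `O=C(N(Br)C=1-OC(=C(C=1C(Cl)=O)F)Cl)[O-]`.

Heavy atoms from the SMILES: 1 Br, 6 C, 2 Cl, 1 F, 1 N, 4 O.
Implicit hydrogens by atom environment:
  4 × C (aromatic): no H
  2 × C: no H
  2 × Cl: no H
  2 × O: no H
  1 × Br: no H
  1 × F: no H
  1 × N: no H
  1 × O (aromatic): no H
  1 × O (charge -1): no H
  Total hydrogens = 0.
Net charge -1.
Molecular formula: C6BrCl2FNO4-

C6BrCl2FNO4-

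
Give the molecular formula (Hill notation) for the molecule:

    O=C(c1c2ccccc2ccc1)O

C11H8O2

Heavy atoms from the SMILES: 11 C, 2 O.
Implicit hydrogens by atom environment:
  7 × C (aromatic): 1 H each → 7
  3 × C (aromatic): no H
  1 × C: no H
  1 × O: 1 H
  1 × O: no H
  Total hydrogens = 8.
Molecular formula: C11H8O2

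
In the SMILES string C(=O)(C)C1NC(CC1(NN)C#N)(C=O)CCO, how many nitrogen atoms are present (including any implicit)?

The symbol for nitrogen appears 4 times in the SMILES.

4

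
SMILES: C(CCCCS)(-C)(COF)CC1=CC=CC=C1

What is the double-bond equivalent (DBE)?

Molecular formula from the SMILES: C14H21FOS.
DoU = (2C + 2 + N − H − X)/2 = (2·14 + 2 + 0 − 21 − 1)/2 = 8/2 = 4.
(Structurally: 1 ring(s) + 3 π bond(s) = 4.)

4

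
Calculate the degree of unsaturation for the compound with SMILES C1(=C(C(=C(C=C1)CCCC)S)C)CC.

Molecular formula from the SMILES: C13H20S.
DoU = (2C + 2 + N − H − X)/2 = (2·13 + 2 + 0 − 20 − 0)/2 = 8/2 = 4.
(Structurally: 1 ring(s) + 3 π bond(s) = 4.)

4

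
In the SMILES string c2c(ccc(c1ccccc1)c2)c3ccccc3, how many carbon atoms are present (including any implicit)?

The symbol for carbon appears 18 times in the SMILES. Lowercase c denotes aromatic carbon and counts toward C.

18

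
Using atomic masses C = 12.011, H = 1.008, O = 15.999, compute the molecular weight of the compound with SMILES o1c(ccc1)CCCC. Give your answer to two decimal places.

124.18

Molecular formula: C8H12O.
M = 8×12.011 + 12×1.008 + 1×15.999 = 124.18 g/mol.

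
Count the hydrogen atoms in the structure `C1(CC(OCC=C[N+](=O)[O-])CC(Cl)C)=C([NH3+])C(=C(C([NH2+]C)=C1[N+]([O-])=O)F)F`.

21

Hydrogens are implicit in SMILES; fill each atom to its normal valence:
  6 × C (aromatic): no H
  4 × C: 1 H each → 4
  3 × C: 2 H each → 6
  3 × O: no H
  2 × C: 3 H each → 6
  2 × F: no H
  2 × N (charge +1): no H
  2 × O (charge -1): no H
  1 × Cl: no H
  1 × N (charge +1): 3 H
  1 × N (charge +1): 2 H
  Total hydrogens = 21.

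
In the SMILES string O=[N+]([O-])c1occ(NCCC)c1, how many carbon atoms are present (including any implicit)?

The symbol for carbon appears 7 times in the SMILES. Lowercase c denotes aromatic carbon and counts toward C.

7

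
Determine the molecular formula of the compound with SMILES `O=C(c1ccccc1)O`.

Heavy atoms from the SMILES: 7 C, 2 O.
Implicit hydrogens by atom environment:
  5 × C (aromatic): 1 H each → 5
  1 × C (aromatic): no H
  1 × C: no H
  1 × O: 1 H
  1 × O: no H
  Total hydrogens = 6.
Molecular formula: C7H6O2

C7H6O2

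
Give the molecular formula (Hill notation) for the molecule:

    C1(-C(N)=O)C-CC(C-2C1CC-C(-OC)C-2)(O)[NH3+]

C12H23N2O3+

Heavy atoms from the SMILES: 12 C, 2 N, 3 O.
Implicit hydrogens by atom environment:
  5 × C: 2 H each → 10
  4 × C: 1 H each → 4
  2 × C: no H
  2 × O: no H
  1 × C: 3 H
  1 × N (charge +1): 3 H
  1 × N: 2 H
  1 × O: 1 H
  Total hydrogens = 23.
Net charge +1.
Molecular formula: C12H23N2O3+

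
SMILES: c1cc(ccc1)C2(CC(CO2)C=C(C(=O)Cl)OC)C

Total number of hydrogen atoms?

Hydrogens are implicit in SMILES; fill each atom to its normal valence:
  5 × C (aromatic): 1 H each → 5
  3 × C: no H
  3 × O: no H
  2 × C: 3 H each → 6
  2 × C: 2 H each → 4
  2 × C: 1 H each → 2
  1 × C (aromatic): no H
  1 × Cl: no H
  Total hydrogens = 17.

17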